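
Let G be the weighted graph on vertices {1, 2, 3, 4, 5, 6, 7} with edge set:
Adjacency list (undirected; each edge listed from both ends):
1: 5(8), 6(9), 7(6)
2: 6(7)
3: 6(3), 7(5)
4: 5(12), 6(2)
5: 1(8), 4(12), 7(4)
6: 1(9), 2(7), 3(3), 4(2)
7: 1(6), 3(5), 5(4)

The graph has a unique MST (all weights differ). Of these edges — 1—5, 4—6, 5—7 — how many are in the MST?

2

Kruskal: consider edges lightest-first.
4—6 (2): add — endpoints in different components.
3—6 (3): add — endpoints in different components.
5—7 (4): add — endpoints in different components.
3—7 (5): add — endpoints in different components.
1—7 (6): add — endpoints in different components.
2—6 (7): add — endpoints in different components.
MST edge set: {4—6, 3—6, 5—7, 3—7, 1—7, 2—6}.
Of the listed edges, {4—6, 5—7} are in the MST → 2.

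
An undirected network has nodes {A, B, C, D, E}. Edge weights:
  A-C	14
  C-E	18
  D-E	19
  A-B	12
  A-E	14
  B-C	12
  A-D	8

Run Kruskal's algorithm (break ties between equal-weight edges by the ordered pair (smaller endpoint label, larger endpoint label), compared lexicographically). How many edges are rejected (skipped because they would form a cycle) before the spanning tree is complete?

1

Sort edges by weight, then run Kruskal:
A-D (8): add. Components now {A,D} {B} {C} {E}
A-B (12): add. Components now {A,B,D} {C} {E}
B-C (12): add. Components now {A,B,C,D} {E}
A-C (14): skip — A and C already connected.
A-E (14): add. Components now {A,B,C,D,E}
Edges rejected before the tree was complete: 1.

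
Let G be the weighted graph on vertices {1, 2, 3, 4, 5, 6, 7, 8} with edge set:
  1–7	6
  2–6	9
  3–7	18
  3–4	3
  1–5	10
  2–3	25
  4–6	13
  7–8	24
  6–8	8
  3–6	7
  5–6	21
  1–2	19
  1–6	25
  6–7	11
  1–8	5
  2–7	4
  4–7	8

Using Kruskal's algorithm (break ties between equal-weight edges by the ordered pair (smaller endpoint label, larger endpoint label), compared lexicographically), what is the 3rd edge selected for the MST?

1-8

Kruskal: consider edges lightest-first.
3–4 (3): add — endpoints in different components.
2–7 (4): add — endpoints in different components.
1–8 (5): add — endpoints in different components.
1–7 (6): add — endpoints in different components.
3–6 (7): add — endpoints in different components.
4–7 (8): add — endpoints in different components.
6–8 (8): skip — 6 and 8 already connected.
2–6 (9): skip — 2 and 6 already connected.
1–5 (10): add — endpoints in different components.
The 3rd edge added is 1–8.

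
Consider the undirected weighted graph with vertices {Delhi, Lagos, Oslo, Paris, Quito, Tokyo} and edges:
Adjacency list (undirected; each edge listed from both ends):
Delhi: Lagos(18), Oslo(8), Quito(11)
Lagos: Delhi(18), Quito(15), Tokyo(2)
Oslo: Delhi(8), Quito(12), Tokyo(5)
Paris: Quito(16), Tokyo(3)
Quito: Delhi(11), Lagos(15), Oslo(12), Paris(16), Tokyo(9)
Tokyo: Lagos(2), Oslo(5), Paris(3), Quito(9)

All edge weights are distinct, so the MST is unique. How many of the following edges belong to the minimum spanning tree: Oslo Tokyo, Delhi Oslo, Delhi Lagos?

Sort edges by weight, then run Kruskal:
Lagos Tokyo (2): add — endpoints in different components.
Paris Tokyo (3): add — endpoints in different components.
Oslo Tokyo (5): add — endpoints in different components.
Delhi Oslo (8): add — endpoints in different components.
Quito Tokyo (9): add — endpoints in different components.
MST edge set: {Lagos Tokyo, Paris Tokyo, Oslo Tokyo, Delhi Oslo, Quito Tokyo}.
Of the listed edges, {Oslo Tokyo, Delhi Oslo} are in the MST → 2.

2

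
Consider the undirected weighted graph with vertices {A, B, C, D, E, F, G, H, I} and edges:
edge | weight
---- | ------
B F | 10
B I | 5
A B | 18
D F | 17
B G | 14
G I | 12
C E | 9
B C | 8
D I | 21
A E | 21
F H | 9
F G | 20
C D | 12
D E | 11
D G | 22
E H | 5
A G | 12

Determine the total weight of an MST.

71

Sort edges by weight, then run Kruskal:
B I (5): add — endpoints in different components.
E H (5): add — endpoints in different components.
B C (8): add — endpoints in different components.
C E (9): add — endpoints in different components.
F H (9): add — endpoints in different components.
B F (10): skip — B and F already connected.
D E (11): add — endpoints in different components.
A G (12): add — endpoints in different components.
C D (12): skip — C and D already connected.
G I (12): add — endpoints in different components.
MST edges: B I, E H, B C, C E, F H, D E, A G, G I; total weight 5+5+8+9+9+11+12+12 = 71.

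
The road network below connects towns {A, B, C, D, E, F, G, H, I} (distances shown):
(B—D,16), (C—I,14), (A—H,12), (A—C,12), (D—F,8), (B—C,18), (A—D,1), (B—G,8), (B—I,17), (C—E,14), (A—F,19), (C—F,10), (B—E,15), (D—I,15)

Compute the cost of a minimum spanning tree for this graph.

Prim, starting at B.
Step 1: frontier [B—G 8, B—E 15, B—D 16, B—I 17, B—C 18] → take B—G (8); add G.
Step 2: frontier [B—E 15, B—D 16, B—I 17, B—C 18] → take B—E (15); add E.
Step 3: frontier [B—D 16, B—I 17, B—C 18, C—E 14] → take C—E (14); add C.
Step 4: frontier [B—D 16, B—I 17, C—F 10, A—C 12, C—I 14] → take C—F (10); add F.
Step 5: frontier [B—D 16, B—I 17, A—C 12, C—I 14, D—F 8, A—F 19] → take D—F (8); add D.
Step 6: frontier [B—I 17, A—C 12, C—I 14, A—D 1, D—I 15, A—F 19] → take A—D (1); add A.
Step 7: frontier [A—H 12, B—I 17, C—I 14, D—I 15] → take A—H (12); add H.
Step 8: frontier [B—I 17, C—I 14, D—I 15] → take C—I (14); add I.
MST edges: B—G, B—E, C—E, C—F, D—F, A—D, A—H, C—I; total weight 8+15+14+10+8+1+12+14 = 82.

82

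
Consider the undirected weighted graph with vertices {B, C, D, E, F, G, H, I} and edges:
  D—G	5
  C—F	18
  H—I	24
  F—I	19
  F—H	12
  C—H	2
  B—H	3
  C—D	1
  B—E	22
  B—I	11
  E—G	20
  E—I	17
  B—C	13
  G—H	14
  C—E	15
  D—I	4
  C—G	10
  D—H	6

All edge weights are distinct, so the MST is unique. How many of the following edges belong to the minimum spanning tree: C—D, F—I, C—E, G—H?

Kruskal: consider edges lightest-first.
C—D (1): add — endpoints in different components.
C—H (2): add — endpoints in different components.
B—H (3): add — endpoints in different components.
D—I (4): add — endpoints in different components.
D—G (5): add — endpoints in different components.
D—H (6): skip — D and H already connected.
C—G (10): skip — C and G already connected.
B—I (11): skip — B and I already connected.
F—H (12): add — endpoints in different components.
B—C (13): skip — B and C already connected.
G—H (14): skip — G and H already connected.
C—E (15): add — endpoints in different components.
MST edge set: {C—D, C—H, B—H, D—I, D—G, F—H, C—E}.
Of the listed edges, {C—D, C—E} are in the MST → 2.

2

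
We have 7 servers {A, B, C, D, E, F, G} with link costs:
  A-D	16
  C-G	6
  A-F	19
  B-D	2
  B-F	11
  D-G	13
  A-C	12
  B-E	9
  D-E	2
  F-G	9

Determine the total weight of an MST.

42

Kruskal: consider edges lightest-first.
B-D (2): add. Components now {A} {B,D} {C} {E} {F} {G}
D-E (2): add. Components now {A} {B,D,E} {C} {F} {G}
C-G (6): add. Components now {A} {B,D,E} {C,G} {F}
B-E (9): skip — B and E already connected.
F-G (9): add. Components now {A} {B,D,E} {C,F,G}
B-F (11): add. Components now {A} {B,C,D,E,F,G}
A-C (12): add. Components now {A,B,C,D,E,F,G}
MST edges: B-D, D-E, C-G, F-G, B-F, A-C; total weight 2+2+6+9+11+12 = 42.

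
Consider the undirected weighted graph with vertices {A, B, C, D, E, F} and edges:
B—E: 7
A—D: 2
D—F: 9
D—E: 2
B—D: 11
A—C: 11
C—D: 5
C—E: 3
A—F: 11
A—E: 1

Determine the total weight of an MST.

22

Kruskal's algorithm — process edges by increasing weight (ties by edge label):
A—E (1): add. Components now {A,E} {B} {C} {D} {F}
A—D (2): add. Components now {A,D,E} {B} {C} {F}
D—E (2): skip — D and E already connected.
C—E (3): add. Components now {A,C,D,E} {B} {F}
C—D (5): skip — C and D already connected.
B—E (7): add. Components now {A,B,C,D,E} {F}
D—F (9): add. Components now {A,B,C,D,E,F}
MST edges: A—E, A—D, C—E, B—E, D—F; total weight 1+2+3+7+9 = 22.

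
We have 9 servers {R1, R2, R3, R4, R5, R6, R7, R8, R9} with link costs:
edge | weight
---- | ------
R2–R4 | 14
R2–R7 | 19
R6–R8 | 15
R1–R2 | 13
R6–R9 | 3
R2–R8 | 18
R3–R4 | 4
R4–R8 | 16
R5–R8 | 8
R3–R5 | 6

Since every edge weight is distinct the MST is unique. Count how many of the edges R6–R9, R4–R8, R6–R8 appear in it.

Sort edges by weight, then run Kruskal:
R6–R9 (3): add — endpoints in different components.
R3–R4 (4): add — endpoints in different components.
R3–R5 (6): add — endpoints in different components.
R5–R8 (8): add — endpoints in different components.
R1–R2 (13): add — endpoints in different components.
R2–R4 (14): add — endpoints in different components.
R6–R8 (15): add — endpoints in different components.
R4–R8 (16): skip — R8 and R4 already connected.
R2–R8 (18): skip — R2 and R8 already connected.
R2–R7 (19): add — endpoints in different components.
MST edge set: {R6–R9, R3–R4, R3–R5, R5–R8, R1–R2, R2–R4, R6–R8, R2–R7}.
Of the listed edges, {R6–R9, R6–R8} are in the MST → 2.

2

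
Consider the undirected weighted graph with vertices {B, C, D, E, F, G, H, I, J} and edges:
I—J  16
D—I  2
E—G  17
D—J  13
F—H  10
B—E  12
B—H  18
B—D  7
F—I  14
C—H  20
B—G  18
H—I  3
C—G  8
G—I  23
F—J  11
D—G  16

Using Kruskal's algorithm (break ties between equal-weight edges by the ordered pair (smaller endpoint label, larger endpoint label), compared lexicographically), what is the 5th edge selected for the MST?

Kruskal's algorithm — process edges by increasing weight (ties by edge label):
D—I (2): add — endpoints in different components.
H—I (3): add — endpoints in different components.
B—D (7): add — endpoints in different components.
C—G (8): add — endpoints in different components.
F—H (10): add — endpoints in different components.
F—J (11): add — endpoints in different components.
B—E (12): add — endpoints in different components.
D—J (13): skip — D and J already connected.
F—I (14): skip — F and I already connected.
D—G (16): add — endpoints in different components.
The 5th edge added is F—H.

F-H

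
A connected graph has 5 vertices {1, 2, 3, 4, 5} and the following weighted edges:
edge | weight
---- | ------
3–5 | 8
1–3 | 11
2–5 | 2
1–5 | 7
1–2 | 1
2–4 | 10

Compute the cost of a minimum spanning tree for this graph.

Sort edges by weight, then run Kruskal:
1–2 (1): add. Components now {1,2} {3} {4} {5}
2–5 (2): add. Components now {1,2,5} {3} {4}
1–5 (7): skip — 1 and 5 already connected.
3–5 (8): add. Components now {1,2,3,5} {4}
2–4 (10): add. Components now {1,2,3,4,5}
MST edges: 1–2, 2–5, 3–5, 2–4; total weight 1+2+8+10 = 21.

21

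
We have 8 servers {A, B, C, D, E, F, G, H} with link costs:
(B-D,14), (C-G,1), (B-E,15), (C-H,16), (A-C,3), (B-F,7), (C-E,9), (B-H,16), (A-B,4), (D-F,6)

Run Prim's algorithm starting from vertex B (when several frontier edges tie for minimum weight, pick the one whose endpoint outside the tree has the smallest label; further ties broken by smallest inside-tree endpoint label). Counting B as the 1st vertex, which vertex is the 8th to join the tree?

H

Grow the tree from B using Prim:
Step 1: frontier [A-B 4, B-F 7, B-D 14, B-E 15, B-H 16] → take A-B (4); add A.
Step 2: frontier [A-C 3, B-F 7, B-D 14, B-E 15, B-H 16] → take A-C (3); add C.
Step 3: frontier [B-F 7, B-D 14, B-E 15, B-H 16, C-G 1, C-E 9, C-H 16] → take C-G (1); add G.
Step 4: frontier [B-F 7, B-D 14, B-E 15, B-H 16, C-E 9, C-H 16] → take B-F (7); add F.
Step 5: frontier [B-D 14, B-E 15, B-H 16, C-E 9, C-H 16, D-F 6] → take D-F (6); add D.
Step 6: frontier [B-E 15, B-H 16, C-E 9, C-H 16] → take C-E (9); add E.
Step 7: frontier [B-H 16, C-H 16] → take B-H (16); add H.
Vertex order: B, A, C, G, F, D, E, H. The 8th vertex is H.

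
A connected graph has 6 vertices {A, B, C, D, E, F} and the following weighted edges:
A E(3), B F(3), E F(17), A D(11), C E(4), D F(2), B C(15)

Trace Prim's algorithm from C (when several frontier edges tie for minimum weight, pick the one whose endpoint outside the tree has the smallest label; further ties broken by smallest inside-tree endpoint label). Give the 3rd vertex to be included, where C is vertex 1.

A

Prim's algorithm from C:
Step 1: frontier [C E 4, B C 15] → take C E (4); add E.
Step 2: frontier [B C 15, A E 3, E F 17] → take A E (3); add A.
Step 3: frontier [A D 11, B C 15, E F 17] → take A D (11); add D.
Step 4: frontier [B C 15, D F 2, E F 17] → take D F (2); add F.
Step 5: frontier [B C 15, B F 3] → take B F (3); add B.
Vertex order: C, E, A, D, F, B. The 3rd vertex is A.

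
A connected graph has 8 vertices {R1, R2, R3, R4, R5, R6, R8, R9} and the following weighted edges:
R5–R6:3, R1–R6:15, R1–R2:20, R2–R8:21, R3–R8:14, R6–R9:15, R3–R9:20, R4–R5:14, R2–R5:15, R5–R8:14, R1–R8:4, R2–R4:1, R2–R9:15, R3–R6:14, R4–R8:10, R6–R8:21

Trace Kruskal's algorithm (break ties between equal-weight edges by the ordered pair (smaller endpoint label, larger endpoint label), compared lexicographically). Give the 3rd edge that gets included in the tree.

R1-R8

Sort edges by weight, then run Kruskal:
R2–R4 (1): add — endpoints in different components.
R5–R6 (3): add — endpoints in different components.
R1–R8 (4): add — endpoints in different components.
R4–R8 (10): add — endpoints in different components.
R3–R6 (14): add — endpoints in different components.
R3–R8 (14): add — endpoints in different components.
R4–R5 (14): skip — R4 and R5 already connected.
R5–R8 (14): skip — R8 and R5 already connected.
R1–R6 (15): skip — R6 and R1 already connected.
R2–R5 (15): skip — R5 and R2 already connected.
R2–R9 (15): add — endpoints in different components.
The 3rd edge added is R1–R8.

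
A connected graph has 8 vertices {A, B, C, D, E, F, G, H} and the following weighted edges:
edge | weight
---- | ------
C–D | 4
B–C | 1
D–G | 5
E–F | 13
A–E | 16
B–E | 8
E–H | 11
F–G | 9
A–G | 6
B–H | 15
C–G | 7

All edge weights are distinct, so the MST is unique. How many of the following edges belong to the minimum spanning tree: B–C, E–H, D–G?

3

Sort edges by weight, then run Kruskal:
B–C (1): add — endpoints in different components.
C–D (4): add — endpoints in different components.
D–G (5): add — endpoints in different components.
A–G (6): add — endpoints in different components.
C–G (7): skip — C and G already connected.
B–E (8): add — endpoints in different components.
F–G (9): add — endpoints in different components.
E–H (11): add — endpoints in different components.
MST edge set: {B–C, C–D, D–G, A–G, B–E, F–G, E–H}.
Of the listed edges, {B–C, E–H, D–G} are in the MST → 3.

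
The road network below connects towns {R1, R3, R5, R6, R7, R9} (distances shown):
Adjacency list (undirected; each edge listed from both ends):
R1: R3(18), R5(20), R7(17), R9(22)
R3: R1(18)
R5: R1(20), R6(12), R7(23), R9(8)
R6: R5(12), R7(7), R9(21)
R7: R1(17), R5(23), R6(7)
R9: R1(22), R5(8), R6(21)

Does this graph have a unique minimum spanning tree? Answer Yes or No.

Yes

Kruskal: consider edges lightest-first.
R6 R7 (7): add — endpoints in different components.
R5 R9 (8): add — endpoints in different components.
R5 R6 (12): add — endpoints in different components.
R1 R7 (17): add — endpoints in different components.
R1 R3 (18): add — endpoints in different components.
Every non-tree edge has weight strictly greater than the heaviest edge on the tree path between its endpoints, so the MST is unique.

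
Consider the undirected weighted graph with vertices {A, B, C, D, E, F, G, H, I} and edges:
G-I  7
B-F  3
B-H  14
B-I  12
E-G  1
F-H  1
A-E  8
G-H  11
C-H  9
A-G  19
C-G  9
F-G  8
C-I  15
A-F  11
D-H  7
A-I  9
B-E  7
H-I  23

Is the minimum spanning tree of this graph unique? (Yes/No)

Sort edges by weight, then run Kruskal:
E-G (1): add — endpoints in different components.
F-H (1): add — endpoints in different components.
B-F (3): add — endpoints in different components.
B-E (7): add — endpoints in different components.
D-H (7): add — endpoints in different components.
G-I (7): add — endpoints in different components.
A-E (8): add — endpoints in different components.
F-G (8): skip — F and G already connected.
A-I (9): skip — A and I already connected.
C-G (9): add — endpoints in different components.
Non-tree edge C-H has weight 9, equal to the heaviest edge on its tree cycle — swapping gives another MST of the same weight. Not unique.

No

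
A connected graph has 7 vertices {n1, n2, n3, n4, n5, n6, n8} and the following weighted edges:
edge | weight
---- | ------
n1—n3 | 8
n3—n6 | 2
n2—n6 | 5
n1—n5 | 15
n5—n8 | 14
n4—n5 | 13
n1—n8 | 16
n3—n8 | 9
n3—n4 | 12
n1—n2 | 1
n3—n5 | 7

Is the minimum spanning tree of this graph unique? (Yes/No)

Yes

Kruskal's algorithm — process edges by increasing weight (ties by edge label):
n1—n2 (1): add. Components now {n6} {n5} {n4} {n3} {n8} {n1,n2}
n3—n6 (2): add. Components now {n3,n6} {n5} {n4} {n8} {n1,n2}
n2—n6 (5): add. Components now {n1,n2,n3,n6} {n5} {n4} {n8}
n3—n5 (7): add. Components now {n1,n2,n3,n5,n6} {n4} {n8}
n1—n3 (8): skip — n3 and n1 already connected.
n3—n8 (9): add. Components now {n1,n2,n3,n5,n6,n8} {n4}
n3—n4 (12): add. Components now {n1,n2,n3,n4,n5,n6,n8}
Every non-tree edge has weight strictly greater than the heaviest edge on the tree path between its endpoints, so the MST is unique.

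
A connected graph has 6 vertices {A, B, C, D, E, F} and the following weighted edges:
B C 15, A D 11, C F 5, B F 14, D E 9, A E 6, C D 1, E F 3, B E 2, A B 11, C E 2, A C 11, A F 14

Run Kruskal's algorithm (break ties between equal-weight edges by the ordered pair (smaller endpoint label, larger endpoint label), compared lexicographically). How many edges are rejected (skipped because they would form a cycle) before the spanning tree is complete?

Kruskal: consider edges lightest-first.
C D (1): add — endpoints in different components.
B E (2): add — endpoints in different components.
C E (2): add — endpoints in different components.
E F (3): add — endpoints in different components.
C F (5): skip — C and F already connected.
A E (6): add — endpoints in different components.
Edges rejected before the tree was complete: 1.

1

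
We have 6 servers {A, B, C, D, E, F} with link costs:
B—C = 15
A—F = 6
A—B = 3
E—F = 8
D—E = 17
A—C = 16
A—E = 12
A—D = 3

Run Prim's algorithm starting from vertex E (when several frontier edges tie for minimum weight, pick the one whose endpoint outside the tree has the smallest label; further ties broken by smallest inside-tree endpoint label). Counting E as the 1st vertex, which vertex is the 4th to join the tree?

B

Grow the tree from E using Prim:
Step 1: frontier [E—F 8, A—E 12, D—E 17] → take E—F (8); add F.
Step 2: frontier [A—E 12, D—E 17, A—F 6] → take A—F (6); add A.
Step 3: frontier [A—B 3, A—D 3, A—C 16, D—E 17] → take A—B (3); add B.
Step 4: frontier [A—D 3, A—C 16, B—C 15, D—E 17] → take A—D (3); add D.
Step 5: frontier [A—C 16, B—C 15] → take B—C (15); add C.
Vertex order: E, F, A, B, D, C. The 4th vertex is B.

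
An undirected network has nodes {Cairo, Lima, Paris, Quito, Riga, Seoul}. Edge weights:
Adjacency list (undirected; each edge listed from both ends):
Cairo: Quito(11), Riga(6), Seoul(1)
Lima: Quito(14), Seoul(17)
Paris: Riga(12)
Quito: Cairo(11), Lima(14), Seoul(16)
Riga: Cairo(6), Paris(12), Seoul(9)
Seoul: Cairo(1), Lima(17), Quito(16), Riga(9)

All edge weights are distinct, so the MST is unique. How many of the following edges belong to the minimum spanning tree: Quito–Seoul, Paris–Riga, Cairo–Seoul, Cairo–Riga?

Sort edges by weight, then run Kruskal:
Cairo–Seoul (1): add — endpoints in different components.
Cairo–Riga (6): add — endpoints in different components.
Riga–Seoul (9): skip — Seoul and Riga already connected.
Cairo–Quito (11): add — endpoints in different components.
Paris–Riga (12): add — endpoints in different components.
Lima–Quito (14): add — endpoints in different components.
MST edge set: {Cairo–Seoul, Cairo–Riga, Cairo–Quito, Paris–Riga, Lima–Quito}.
Of the listed edges, {Paris–Riga, Cairo–Seoul, Cairo–Riga} are in the MST → 3.

3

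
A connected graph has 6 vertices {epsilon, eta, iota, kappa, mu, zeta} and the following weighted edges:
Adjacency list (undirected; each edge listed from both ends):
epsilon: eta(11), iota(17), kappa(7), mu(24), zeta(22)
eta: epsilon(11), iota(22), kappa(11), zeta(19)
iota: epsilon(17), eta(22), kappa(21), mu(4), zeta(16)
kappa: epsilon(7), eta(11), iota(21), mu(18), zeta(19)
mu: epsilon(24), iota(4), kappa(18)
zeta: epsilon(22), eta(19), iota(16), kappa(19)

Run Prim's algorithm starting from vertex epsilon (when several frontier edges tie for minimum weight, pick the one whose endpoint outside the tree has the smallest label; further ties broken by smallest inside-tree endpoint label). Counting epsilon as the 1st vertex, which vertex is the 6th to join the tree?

Prim's algorithm from epsilon:
Step 1: cheapest edge leaving the tree is epsilon kappa (7); add kappa.
Step 2: cheapest edge leaving the tree is epsilon eta (11); add eta.
Step 3: cheapest edge leaving the tree is epsilon iota (17); add iota.
Step 4: cheapest edge leaving the tree is iota mu (4); add mu.
Step 5: cheapest edge leaving the tree is iota zeta (16); add zeta.
Vertex order: epsilon, kappa, eta, iota, mu, zeta. The 6th vertex is zeta.

zeta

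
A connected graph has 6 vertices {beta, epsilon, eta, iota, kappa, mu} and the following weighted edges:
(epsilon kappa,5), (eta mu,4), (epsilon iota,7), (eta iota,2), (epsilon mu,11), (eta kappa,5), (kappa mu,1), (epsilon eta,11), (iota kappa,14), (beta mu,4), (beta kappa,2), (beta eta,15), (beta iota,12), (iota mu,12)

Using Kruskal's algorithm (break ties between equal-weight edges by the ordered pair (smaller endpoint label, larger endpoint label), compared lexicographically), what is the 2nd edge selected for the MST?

Kruskal's algorithm — process edges by increasing weight (ties by edge label):
kappa mu (1): add — endpoints in different components.
beta kappa (2): add — endpoints in different components.
eta iota (2): add — endpoints in different components.
beta mu (4): skip — beta and mu already connected.
eta mu (4): add — endpoints in different components.
epsilon kappa (5): add — endpoints in different components.
The 2nd edge added is beta kappa.

beta-kappa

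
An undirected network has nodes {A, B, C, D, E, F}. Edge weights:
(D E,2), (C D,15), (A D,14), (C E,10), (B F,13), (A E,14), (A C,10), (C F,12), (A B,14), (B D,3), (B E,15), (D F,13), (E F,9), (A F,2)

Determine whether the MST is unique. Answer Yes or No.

No

Sort edges by weight, then run Kruskal:
A F (2): add. Components now {A,F} {B} {C} {D} {E}
D E (2): add. Components now {A,F} {B} {C} {D,E}
B D (3): add. Components now {A,F} {B,D,E} {C}
E F (9): add. Components now {A,B,D,E,F} {C}
A C (10): add. Components now {A,B,C,D,E,F}
Non-tree edge C E has weight 10, equal to the heaviest edge on its tree cycle — swapping gives another MST of the same weight. Not unique.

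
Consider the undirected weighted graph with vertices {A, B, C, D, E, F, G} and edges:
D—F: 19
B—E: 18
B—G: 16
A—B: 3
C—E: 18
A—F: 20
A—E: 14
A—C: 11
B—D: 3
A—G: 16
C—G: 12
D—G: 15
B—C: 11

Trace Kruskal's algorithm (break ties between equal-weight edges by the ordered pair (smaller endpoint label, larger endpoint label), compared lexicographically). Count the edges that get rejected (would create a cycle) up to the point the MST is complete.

Sort edges by weight, then run Kruskal:
A—B (3): add — endpoints in different components.
B—D (3): add — endpoints in different components.
A—C (11): add — endpoints in different components.
B—C (11): skip — B and C already connected.
C—G (12): add — endpoints in different components.
A—E (14): add — endpoints in different components.
D—G (15): skip — D and G already connected.
A—G (16): skip — A and G already connected.
B—G (16): skip — B and G already connected.
B—E (18): skip — B and E already connected.
C—E (18): skip — C and E already connected.
D—F (19): add — endpoints in different components.
Edges rejected before the tree was complete: 6.

6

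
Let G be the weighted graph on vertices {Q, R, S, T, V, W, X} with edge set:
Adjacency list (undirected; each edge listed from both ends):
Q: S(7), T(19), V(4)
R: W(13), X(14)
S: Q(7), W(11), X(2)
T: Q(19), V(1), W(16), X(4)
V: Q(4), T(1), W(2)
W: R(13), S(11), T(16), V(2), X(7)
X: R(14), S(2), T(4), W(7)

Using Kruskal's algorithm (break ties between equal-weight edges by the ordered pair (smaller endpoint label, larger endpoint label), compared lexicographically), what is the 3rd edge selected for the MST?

Kruskal's algorithm — process edges by increasing weight (ties by edge label):
T–V (1): add — endpoints in different components.
S–X (2): add — endpoints in different components.
V–W (2): add — endpoints in different components.
Q–V (4): add — endpoints in different components.
T–X (4): add — endpoints in different components.
Q–S (7): skip — Q and S already connected.
W–X (7): skip — X and W already connected.
S–W (11): skip — W and S already connected.
R–W (13): add — endpoints in different components.
The 3rd edge added is V–W.

V-W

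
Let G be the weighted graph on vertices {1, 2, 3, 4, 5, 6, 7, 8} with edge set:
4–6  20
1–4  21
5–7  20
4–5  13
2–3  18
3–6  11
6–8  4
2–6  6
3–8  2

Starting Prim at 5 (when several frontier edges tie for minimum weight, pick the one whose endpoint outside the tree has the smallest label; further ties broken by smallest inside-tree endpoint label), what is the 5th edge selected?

Prim's algorithm from 5:
Step 1: frontier [4–5 13, 5–7 20] → take 4–5 (13); add 4.
Step 2: frontier [4–6 20, 1–4 21, 5–7 20] → take 4–6 (20); add 6.
Step 3: frontier [1–4 21, 5–7 20, 6–8 4, 2–6 6, 3–6 11] → take 6–8 (4); add 8.
Step 4: frontier [1–4 21, 5–7 20, 2–6 6, 3–6 11, 3–8 2] → take 3–8 (2); add 3.
Step 5: frontier [2–3 18, 1–4 21, 5–7 20, 2–6 6] → take 2–6 (6); add 2.
Step 6: frontier [1–4 21, 5–7 20] → take 5–7 (20); add 7.
Step 7: frontier [1–4 21] → take 1–4 (21); add 1.
The 5th edge added is 2–6.

2-6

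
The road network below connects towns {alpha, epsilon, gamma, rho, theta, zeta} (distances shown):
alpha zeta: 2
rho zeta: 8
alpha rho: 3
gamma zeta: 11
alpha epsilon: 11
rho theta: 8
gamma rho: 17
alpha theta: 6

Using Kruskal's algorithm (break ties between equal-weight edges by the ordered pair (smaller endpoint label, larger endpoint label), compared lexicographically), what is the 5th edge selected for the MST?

gamma-zeta

Sort edges by weight, then run Kruskal:
alpha zeta (2): add. Components now {theta} {epsilon} {rho} {alpha,zeta} {gamma}
alpha rho (3): add. Components now {theta} {epsilon} {alpha,rho,zeta} {gamma}
alpha theta (6): add. Components now {alpha,rho,theta,zeta} {epsilon} {gamma}
rho theta (8): skip — theta and rho already connected.
rho zeta (8): skip — rho and zeta already connected.
alpha epsilon (11): add. Components now {alpha,epsilon,rho,theta,zeta} {gamma}
gamma zeta (11): add. Components now {alpha,epsilon,gamma,rho,theta,zeta}
The 5th edge added is gamma zeta.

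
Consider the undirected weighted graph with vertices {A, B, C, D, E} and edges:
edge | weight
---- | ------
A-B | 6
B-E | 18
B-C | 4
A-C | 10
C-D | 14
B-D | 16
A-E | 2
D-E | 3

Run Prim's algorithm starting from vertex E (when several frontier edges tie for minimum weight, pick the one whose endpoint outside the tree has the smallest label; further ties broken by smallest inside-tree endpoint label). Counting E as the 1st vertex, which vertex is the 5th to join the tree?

Prim's algorithm from E:
Step 1: cheapest edge leaving the tree is A-E (2); add A.
Step 2: cheapest edge leaving the tree is D-E (3); add D.
Step 3: cheapest edge leaving the tree is A-B (6); add B.
Step 4: cheapest edge leaving the tree is B-C (4); add C.
Vertex order: E, A, D, B, C. The 5th vertex is C.

C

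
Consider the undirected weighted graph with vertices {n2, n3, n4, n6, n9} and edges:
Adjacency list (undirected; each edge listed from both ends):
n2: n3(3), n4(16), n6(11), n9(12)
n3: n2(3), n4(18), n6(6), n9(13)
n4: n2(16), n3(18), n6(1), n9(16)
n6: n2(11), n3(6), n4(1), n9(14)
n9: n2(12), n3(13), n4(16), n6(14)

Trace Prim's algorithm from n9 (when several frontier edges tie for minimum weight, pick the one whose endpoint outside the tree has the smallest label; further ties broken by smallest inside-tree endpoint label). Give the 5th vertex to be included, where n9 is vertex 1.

Prim's algorithm from n9:
Step 1: cheapest edge leaving the tree is n2-n9 (12); add n2.
Step 2: cheapest edge leaving the tree is n2-n3 (3); add n3.
Step 3: cheapest edge leaving the tree is n3-n6 (6); add n6.
Step 4: cheapest edge leaving the tree is n4-n6 (1); add n4.
Vertex order: n9, n2, n3, n6, n4. The 5th vertex is n4.

n4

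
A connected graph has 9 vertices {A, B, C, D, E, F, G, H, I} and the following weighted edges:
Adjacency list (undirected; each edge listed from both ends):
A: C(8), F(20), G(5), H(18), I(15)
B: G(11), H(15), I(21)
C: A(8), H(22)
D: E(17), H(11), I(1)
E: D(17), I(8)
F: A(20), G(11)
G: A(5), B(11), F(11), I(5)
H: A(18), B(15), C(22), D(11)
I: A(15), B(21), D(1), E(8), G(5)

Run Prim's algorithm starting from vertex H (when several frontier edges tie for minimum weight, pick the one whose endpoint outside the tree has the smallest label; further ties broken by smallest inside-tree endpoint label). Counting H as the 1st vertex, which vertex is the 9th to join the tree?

F

Prim, starting at H.
Step 1: cheapest edge leaving the tree is D H (11); add D.
Step 2: cheapest edge leaving the tree is D I (1); add I.
Step 3: cheapest edge leaving the tree is G I (5); add G.
Step 4: cheapest edge leaving the tree is A G (5); add A.
Step 5: cheapest edge leaving the tree is A C (8); add C.
Step 6: cheapest edge leaving the tree is E I (8); add E.
Step 7: cheapest edge leaving the tree is B G (11); add B.
Step 8: cheapest edge leaving the tree is F G (11); add F.
Vertex order: H, D, I, G, A, C, E, B, F. The 9th vertex is F.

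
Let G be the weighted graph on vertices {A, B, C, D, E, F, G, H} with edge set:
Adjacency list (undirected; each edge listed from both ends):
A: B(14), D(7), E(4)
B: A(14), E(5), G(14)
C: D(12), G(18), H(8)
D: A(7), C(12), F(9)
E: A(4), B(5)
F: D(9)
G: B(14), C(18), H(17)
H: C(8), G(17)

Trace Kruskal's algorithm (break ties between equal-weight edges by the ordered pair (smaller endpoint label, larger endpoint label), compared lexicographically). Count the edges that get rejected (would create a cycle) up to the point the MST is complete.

Sort edges by weight, then run Kruskal:
A E (4): add — endpoints in different components.
B E (5): add — endpoints in different components.
A D (7): add — endpoints in different components.
C H (8): add — endpoints in different components.
D F (9): add — endpoints in different components.
C D (12): add — endpoints in different components.
A B (14): skip — A and B already connected.
B G (14): add — endpoints in different components.
Edges rejected before the tree was complete: 1.

1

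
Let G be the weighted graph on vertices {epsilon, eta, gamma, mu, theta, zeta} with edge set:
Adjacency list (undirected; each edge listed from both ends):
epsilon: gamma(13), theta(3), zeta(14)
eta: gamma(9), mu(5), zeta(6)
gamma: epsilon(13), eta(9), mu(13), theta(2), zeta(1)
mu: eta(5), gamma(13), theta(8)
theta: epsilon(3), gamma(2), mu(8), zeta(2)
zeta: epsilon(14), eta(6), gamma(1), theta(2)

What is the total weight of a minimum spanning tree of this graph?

Prim, starting at mu.
Step 1: frontier [eta mu 5, mu theta 8, gamma mu 13] → take eta mu (5); add eta.
Step 2: frontier [eta zeta 6, eta gamma 9, mu theta 8, gamma mu 13] → take eta zeta (6); add zeta.
Step 3: frontier [eta gamma 9, mu theta 8, gamma mu 13, gamma zeta 1, theta zeta 2, epsilon zeta 14] → take gamma zeta (1); add gamma.
Step 4: frontier [gamma theta 2, epsilon gamma 13, mu theta 8, theta zeta 2, epsilon zeta 14] → take gamma theta (2); add theta.
Step 5: frontier [epsilon gamma 13, epsilon theta 3, epsilon zeta 14] → take epsilon theta (3); add epsilon.
MST edges: eta mu, eta zeta, gamma zeta, gamma theta, epsilon theta; total weight 5+6+1+2+3 = 17.

17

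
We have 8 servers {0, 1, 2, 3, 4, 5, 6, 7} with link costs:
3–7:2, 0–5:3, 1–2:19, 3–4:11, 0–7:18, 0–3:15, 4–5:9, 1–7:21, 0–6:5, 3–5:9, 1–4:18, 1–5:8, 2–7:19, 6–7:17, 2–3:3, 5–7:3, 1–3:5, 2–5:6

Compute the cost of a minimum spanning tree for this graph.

Prim, starting at 5.
Step 1: cheapest edge leaving the tree is 0–5 (3); add 0.
Step 2: cheapest edge leaving the tree is 5–7 (3); add 7.
Step 3: cheapest edge leaving the tree is 3–7 (2); add 3.
Step 4: cheapest edge leaving the tree is 2–3 (3); add 2.
Step 5: cheapest edge leaving the tree is 1–3 (5); add 1.
Step 6: cheapest edge leaving the tree is 0–6 (5); add 6.
Step 7: cheapest edge leaving the tree is 4–5 (9); add 4.
MST edges: 0–5, 5–7, 3–7, 2–3, 1–3, 0–6, 4–5; total weight 3+3+2+3+5+5+9 = 30.

30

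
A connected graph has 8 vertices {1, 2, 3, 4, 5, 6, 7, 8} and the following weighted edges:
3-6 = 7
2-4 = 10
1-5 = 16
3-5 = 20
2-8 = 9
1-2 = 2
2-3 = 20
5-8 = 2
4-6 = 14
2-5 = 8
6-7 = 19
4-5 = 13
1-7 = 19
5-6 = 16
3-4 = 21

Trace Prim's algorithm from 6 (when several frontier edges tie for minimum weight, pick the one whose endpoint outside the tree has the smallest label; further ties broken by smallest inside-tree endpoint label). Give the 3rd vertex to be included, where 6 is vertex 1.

4

Grow the tree from 6 using Prim:
Step 1: cheapest edge leaving the tree is 3-6 (7); add 3.
Step 2: cheapest edge leaving the tree is 4-6 (14); add 4.
Step 3: cheapest edge leaving the tree is 2-4 (10); add 2.
Step 4: cheapest edge leaving the tree is 1-2 (2); add 1.
Step 5: cheapest edge leaving the tree is 2-5 (8); add 5.
Step 6: cheapest edge leaving the tree is 5-8 (2); add 8.
Step 7: cheapest edge leaving the tree is 1-7 (19); add 7.
Vertex order: 6, 3, 4, 2, 1, 5, 8, 7. The 3rd vertex is 4.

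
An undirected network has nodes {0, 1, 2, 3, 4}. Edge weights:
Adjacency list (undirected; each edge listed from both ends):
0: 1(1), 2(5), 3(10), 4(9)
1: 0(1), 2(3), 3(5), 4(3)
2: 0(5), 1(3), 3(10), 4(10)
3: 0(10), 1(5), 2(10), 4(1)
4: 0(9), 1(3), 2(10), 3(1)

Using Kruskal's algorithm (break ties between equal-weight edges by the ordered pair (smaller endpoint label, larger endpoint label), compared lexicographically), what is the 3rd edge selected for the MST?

1-2

Kruskal: consider edges lightest-first.
0 1 (1): add. Components now {0,1} {2} {3} {4}
3 4 (1): add. Components now {0,1} {2} {3,4}
1 2 (3): add. Components now {0,1,2} {3,4}
1 4 (3): add. Components now {0,1,2,3,4}
The 3rd edge added is 1 2.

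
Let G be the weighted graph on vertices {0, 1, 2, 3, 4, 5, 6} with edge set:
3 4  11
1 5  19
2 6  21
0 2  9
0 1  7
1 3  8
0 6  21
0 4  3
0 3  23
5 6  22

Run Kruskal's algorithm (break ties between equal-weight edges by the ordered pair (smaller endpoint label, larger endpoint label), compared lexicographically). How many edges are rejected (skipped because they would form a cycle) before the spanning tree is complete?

Kruskal's algorithm — process edges by increasing weight (ties by edge label):
0 4 (3): add. Components now {0,4} {1} {2} {3} {5} {6}
0 1 (7): add. Components now {0,1,4} {2} {3} {5} {6}
1 3 (8): add. Components now {0,1,3,4} {2} {5} {6}
0 2 (9): add. Components now {0,1,2,3,4} {5} {6}
3 4 (11): skip — 3 and 4 already connected.
1 5 (19): add. Components now {0,1,2,3,4,5} {6}
0 6 (21): add. Components now {0,1,2,3,4,5,6}
Edges rejected before the tree was complete: 1.

1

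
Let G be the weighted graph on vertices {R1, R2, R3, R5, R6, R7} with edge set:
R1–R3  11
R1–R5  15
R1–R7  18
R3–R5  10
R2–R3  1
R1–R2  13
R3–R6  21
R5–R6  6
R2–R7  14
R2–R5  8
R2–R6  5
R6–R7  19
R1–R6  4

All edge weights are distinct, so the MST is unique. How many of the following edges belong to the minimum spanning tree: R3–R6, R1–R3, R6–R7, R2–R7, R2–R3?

2

Kruskal's algorithm — process edges by increasing weight (ties by edge label):
R2–R3 (1): add — endpoints in different components.
R1–R6 (4): add — endpoints in different components.
R2–R6 (5): add — endpoints in different components.
R5–R6 (6): add — endpoints in different components.
R2–R5 (8): skip — R2 and R5 already connected.
R3–R5 (10): skip — R5 and R3 already connected.
R1–R3 (11): skip — R3 and R1 already connected.
R1–R2 (13): skip — R2 and R1 already connected.
R2–R7 (14): add — endpoints in different components.
MST edge set: {R2–R3, R1–R6, R2–R6, R5–R6, R2–R7}.
Of the listed edges, {R2–R7, R2–R3} are in the MST → 2.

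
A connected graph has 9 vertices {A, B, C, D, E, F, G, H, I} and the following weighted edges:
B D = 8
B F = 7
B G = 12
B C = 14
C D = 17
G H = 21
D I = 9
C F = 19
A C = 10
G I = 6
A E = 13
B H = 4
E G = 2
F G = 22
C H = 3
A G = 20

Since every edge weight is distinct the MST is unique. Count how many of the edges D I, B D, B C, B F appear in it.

Kruskal: consider edges lightest-first.
E G (2): add — endpoints in different components.
C H (3): add — endpoints in different components.
B H (4): add — endpoints in different components.
G I (6): add — endpoints in different components.
B F (7): add — endpoints in different components.
B D (8): add — endpoints in different components.
D I (9): add — endpoints in different components.
A C (10): add — endpoints in different components.
MST edge set: {E G, C H, B H, G I, B F, B D, D I, A C}.
Of the listed edges, {D I, B D, B F} are in the MST → 3.

3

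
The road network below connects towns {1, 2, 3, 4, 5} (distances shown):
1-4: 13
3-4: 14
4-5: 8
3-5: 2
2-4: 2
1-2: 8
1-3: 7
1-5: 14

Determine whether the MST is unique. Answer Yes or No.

No

Kruskal's algorithm — process edges by increasing weight (ties by edge label):
2-4 (2): add — endpoints in different components.
3-5 (2): add — endpoints in different components.
1-3 (7): add — endpoints in different components.
1-2 (8): add — endpoints in different components.
Non-tree edge 4-5 has weight 8, equal to the heaviest edge on its tree cycle — swapping gives another MST of the same weight. Not unique.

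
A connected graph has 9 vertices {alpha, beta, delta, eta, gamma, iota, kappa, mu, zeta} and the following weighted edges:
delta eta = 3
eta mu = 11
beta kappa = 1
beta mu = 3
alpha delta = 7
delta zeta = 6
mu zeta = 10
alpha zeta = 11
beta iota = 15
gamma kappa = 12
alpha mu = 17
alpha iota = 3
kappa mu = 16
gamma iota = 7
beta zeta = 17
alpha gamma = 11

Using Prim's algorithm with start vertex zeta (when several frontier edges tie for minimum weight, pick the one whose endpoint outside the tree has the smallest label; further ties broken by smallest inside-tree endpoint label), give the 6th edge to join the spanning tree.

mu-zeta

Prim, starting at zeta.
Step 1: cheapest edge leaving the tree is delta zeta (6); add delta.
Step 2: cheapest edge leaving the tree is delta eta (3); add eta.
Step 3: cheapest edge leaving the tree is alpha delta (7); add alpha.
Step 4: cheapest edge leaving the tree is alpha iota (3); add iota.
Step 5: cheapest edge leaving the tree is gamma iota (7); add gamma.
Step 6: cheapest edge leaving the tree is mu zeta (10); add mu.
Step 7: cheapest edge leaving the tree is beta mu (3); add beta.
Step 8: cheapest edge leaving the tree is beta kappa (1); add kappa.
The 6th edge added is mu zeta.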